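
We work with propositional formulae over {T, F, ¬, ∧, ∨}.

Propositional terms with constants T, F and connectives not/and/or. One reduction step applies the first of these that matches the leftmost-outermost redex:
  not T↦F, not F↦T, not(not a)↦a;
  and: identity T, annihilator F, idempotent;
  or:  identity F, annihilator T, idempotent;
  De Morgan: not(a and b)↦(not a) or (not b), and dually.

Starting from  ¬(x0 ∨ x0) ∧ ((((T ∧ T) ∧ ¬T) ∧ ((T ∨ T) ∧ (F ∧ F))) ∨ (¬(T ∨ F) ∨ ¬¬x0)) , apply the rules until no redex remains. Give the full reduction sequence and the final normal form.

  start: ¬(x0 ∨ x0) ∧ ((((T ∧ T) ∧ ¬T) ∧ ((T ∨ T) ∧ (F ∧ F))) ∨ (¬(T ∨ F) ∨ ¬¬x0))
  [1] (¬x0 ∧ ¬x0) ∧ ((((T ∧ T) ∧ ¬T) ∧ ((T ∨ T) ∧ (F ∧ F))) ∨ (¬(T ∨ F) ∨ ¬¬x0))
  [2] ¬x0 ∧ ((((T ∧ T) ∧ ¬T) ∧ ((T ∨ T) ∧ (F ∧ F))) ∨ (¬(T ∨ F) ∨ ¬¬x0))
  [3] ¬x0 ∧ (((T ∧ ¬T) ∧ ((T ∨ T) ∧ (F ∧ F))) ∨ (¬(T ∨ F) ∨ ¬¬x0))
  [4] ¬x0 ∧ ((¬T ∧ ((T ∨ T) ∧ (F ∧ F))) ∨ (¬(T ∨ F) ∨ ¬¬x0))
  [5] ¬x0 ∧ ((F ∧ ((T ∨ T) ∧ (F ∧ F))) ∨ (¬(T ∨ F) ∨ ¬¬x0))
  [6] ¬x0 ∧ (F ∨ (¬(T ∨ F) ∨ ¬¬x0))
  [7] ¬x0 ∧ (¬(T ∨ F) ∨ ¬¬x0)
  [8] ¬x0 ∧ ((¬T ∧ ¬F) ∨ ¬¬x0)
  [9] ¬x0 ∧ ((F ∧ ¬F) ∨ ¬¬x0)
  [10] ¬x0 ∧ (F ∨ ¬¬x0)
  [11] ¬x0 ∧ ¬¬x0
  [12] ¬x0 ∧ x0

Answer: normal form = ¬x0 ∧ x0  (in 12 steps)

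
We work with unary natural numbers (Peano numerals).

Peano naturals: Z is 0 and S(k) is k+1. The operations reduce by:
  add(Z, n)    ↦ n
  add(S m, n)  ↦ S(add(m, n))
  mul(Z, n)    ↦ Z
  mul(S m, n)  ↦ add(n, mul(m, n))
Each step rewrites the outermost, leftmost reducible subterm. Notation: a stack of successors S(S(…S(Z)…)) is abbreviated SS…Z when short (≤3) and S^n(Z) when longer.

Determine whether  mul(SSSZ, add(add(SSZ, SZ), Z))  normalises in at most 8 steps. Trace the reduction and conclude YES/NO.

Answer: NO — after 8 steps the term is S(S(add(add(SZ, Z), mul(SSZ, add(add(SSZ, SZ), Z))))), not yet normal

Working:
  start: mul(SSSZ, add(add(SSZ, SZ), Z))
  [1] add(add(add(SSZ, SZ), Z), mul(SSZ, add(add(SSZ, SZ), Z)))
  [2] add(add(S(add(SZ, SZ)), Z), mul(SSZ, add(add(SSZ, SZ), Z)))
  [3] add(S(add(add(SZ, SZ), Z)), mul(SSZ, add(add(SSZ, SZ), Z)))
  [4] S(add(add(add(SZ, SZ), Z), mul(SSZ, add(add(SSZ, SZ), Z))))
  [5] S(add(add(S(add(Z, SZ)), Z), mul(SSZ, add(add(SSZ, SZ), Z))))
  [6] S(add(S(add(add(Z, SZ), Z)), mul(SSZ, add(add(SSZ, SZ), Z))))
  [7] S(S(add(add(add(Z, SZ), Z), mul(SSZ, add(add(SSZ, SZ), Z)))))
  [8] S(S(add(add(SZ, Z), mul(SSZ, add(add(SSZ, SZ), Z)))))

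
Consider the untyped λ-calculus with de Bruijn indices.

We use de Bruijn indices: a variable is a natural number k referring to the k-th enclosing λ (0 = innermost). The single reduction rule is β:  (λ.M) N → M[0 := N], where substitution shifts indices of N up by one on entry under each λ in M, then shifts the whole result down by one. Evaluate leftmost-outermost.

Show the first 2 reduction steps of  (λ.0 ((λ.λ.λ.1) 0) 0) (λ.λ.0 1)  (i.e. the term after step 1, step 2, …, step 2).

  start: (λ.0 ((λ.λ.λ.1) 0) 0) (λ.λ.0 1)
  [1] (λ.λ.0 1) ((λ.λ.λ.1) (λ.λ.0 1)) (λ.λ.0 1)
  [2] (λ.0 ((λ.λ.λ.1) (λ.λ.0 1))) (λ.λ.0 1)

Answer: after 2 steps: (λ.0 ((λ.λ.λ.1) (λ.λ.0 1))) (λ.λ.0 1)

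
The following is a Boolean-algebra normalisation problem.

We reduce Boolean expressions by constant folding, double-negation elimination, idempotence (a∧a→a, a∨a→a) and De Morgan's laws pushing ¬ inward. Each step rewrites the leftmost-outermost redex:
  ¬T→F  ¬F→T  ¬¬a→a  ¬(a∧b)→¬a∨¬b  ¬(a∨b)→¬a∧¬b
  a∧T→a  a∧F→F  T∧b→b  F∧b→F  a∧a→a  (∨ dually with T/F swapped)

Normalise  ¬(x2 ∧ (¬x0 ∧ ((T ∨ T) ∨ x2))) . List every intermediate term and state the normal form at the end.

Answer: normal form = ¬x2 ∨ x0  (in 9 steps)

Reduction:
  start: ¬(x2 ∧ (¬x0 ∧ ((T ∨ T) ∨ x2)))
  →1  ¬x2 ∨ ¬(¬x0 ∧ ((T ∨ T) ∨ x2))
  →2  ¬x2 ∨ (¬¬x0 ∨ ¬((T ∨ T) ∨ x2))
  →3  ¬x2 ∨ (x0 ∨ ¬((T ∨ T) ∨ x2))
  →4  ¬x2 ∨ (x0 ∨ (¬(T ∨ T) ∧ ¬x2))
  →5  ¬x2 ∨ (x0 ∨ ((¬T ∧ ¬T) ∧ ¬x2))
  →6  ¬x2 ∨ (x0 ∨ (¬T ∧ ¬x2))
  →7  ¬x2 ∨ (x0 ∨ (F ∧ ¬x2))
  →8  ¬x2 ∨ (x0 ∨ F)
  →9  ¬x2 ∨ x0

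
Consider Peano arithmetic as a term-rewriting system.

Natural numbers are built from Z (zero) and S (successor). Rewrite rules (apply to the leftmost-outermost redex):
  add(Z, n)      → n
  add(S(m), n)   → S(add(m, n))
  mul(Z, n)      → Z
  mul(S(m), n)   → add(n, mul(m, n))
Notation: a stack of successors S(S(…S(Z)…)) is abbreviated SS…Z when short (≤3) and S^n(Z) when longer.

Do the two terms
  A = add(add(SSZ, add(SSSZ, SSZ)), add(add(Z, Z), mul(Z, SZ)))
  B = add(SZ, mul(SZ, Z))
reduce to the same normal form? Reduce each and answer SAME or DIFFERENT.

Term A:
  start: add(add(SSZ, add(SSSZ, SSZ)), add(add(Z, Z), mul(Z, SZ)))
  step 1: add(S(add(SZ, add(SSSZ, SSZ))), add(add(Z, Z), mul(Z, SZ)))
  step 2: S(add(add(SZ, add(SSSZ, SSZ)), add(add(Z, Z), mul(Z, SZ))))
  step 3: S(add(S(add(Z, add(SSSZ, SSZ))), add(add(Z, Z), mul(Z, SZ))))
  step 4: S(S(add(add(Z, add(SSSZ, SSZ)), add(add(Z, Z), mul(Z, SZ)))))
  step 5: S(S(add(add(SSSZ, SSZ), add(add(Z, Z), mul(Z, SZ)))))
  step 6: S(S(add(S(add(SSZ, SSZ)), add(add(Z, Z), mul(Z, SZ)))))
  step 7: S(S(S(add(add(SSZ, SSZ), add(add(Z, Z), mul(Z, SZ))))))
  step 8: S(S(S(add(S(add(SZ, SSZ)), add(add(Z, Z), mul(Z, SZ))))))
  step 9: S(S(S(S(add(add(SZ, SSZ), add(add(Z, Z), mul(Z, SZ)))))))
  step 10: S(S(S(S(add(S(add(Z, SSZ)), add(add(Z, Z), mul(Z, SZ)))))))
  step 11: S(S(S(S(S(add(add(Z, SSZ), add(add(Z, Z), mul(Z, SZ))))))))
  step 12: S(S(S(S(S(add(SSZ, add(add(Z, Z), mul(Z, SZ))))))))
  step 13: S(S(S(S(S(S(add(SZ, add(add(Z, Z), mul(Z, SZ)))))))))
  step 14: S(S(S(S(S(S(S(add(Z, add(add(Z, Z), mul(Z, SZ))))))))))
  step 15: S(S(S(S(S(S(S(add(add(Z, Z), mul(Z, SZ)))))))))
  step 16: S(S(S(S(S(S(S(add(Z, mul(Z, SZ)))))))))
  step 17: S(S(S(S(S(S(S(mul(Z, SZ))))))))
  step 18: S^7(Z)

Term B:
  start: add(SZ, mul(SZ, Z))
  step 1: S(add(Z, mul(SZ, Z)))
  step 2: S(mul(SZ, Z))
  step 3: S(add(Z, mul(Z, Z)))
  step 4: S(mul(Z, Z))
  step 5: SZ

Answer: DIFFERENT — A ⇓ S^7(Z), B ⇓ SZ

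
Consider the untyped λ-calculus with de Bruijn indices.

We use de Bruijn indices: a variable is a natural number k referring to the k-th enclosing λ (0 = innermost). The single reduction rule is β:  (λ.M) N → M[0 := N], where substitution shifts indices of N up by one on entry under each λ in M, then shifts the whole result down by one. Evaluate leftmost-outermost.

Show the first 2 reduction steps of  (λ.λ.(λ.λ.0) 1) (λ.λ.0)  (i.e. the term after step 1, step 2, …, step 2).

Answer: after 2 steps: λ.λ.0

Working:
  start: (λ.λ.(λ.λ.0) 1) (λ.λ.0)
  step 1: λ.(λ.λ.0) (λ.λ.0)
  step 2: λ.λ.0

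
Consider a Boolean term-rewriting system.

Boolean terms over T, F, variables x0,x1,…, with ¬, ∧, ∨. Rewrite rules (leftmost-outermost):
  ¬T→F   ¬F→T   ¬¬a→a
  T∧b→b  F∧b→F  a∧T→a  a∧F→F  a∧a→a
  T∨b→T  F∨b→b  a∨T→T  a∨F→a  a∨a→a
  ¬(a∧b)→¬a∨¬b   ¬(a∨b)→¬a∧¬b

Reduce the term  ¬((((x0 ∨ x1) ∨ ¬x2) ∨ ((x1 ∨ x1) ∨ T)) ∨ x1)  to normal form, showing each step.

  start: ¬((((x0 ∨ x1) ∨ ¬x2) ∨ ((x1 ∨ x1) ∨ T)) ∨ x1)
  →1  ¬(((x0 ∨ x1) ∨ ¬x2) ∨ ((x1 ∨ x1) ∨ T)) ∧ ¬x1
  →2  (¬((x0 ∨ x1) ∨ ¬x2) ∧ ¬((x1 ∨ x1) ∨ T)) ∧ ¬x1
  →3  ((¬(x0 ∨ x1) ∧ ¬¬x2) ∧ ¬((x1 ∨ x1) ∨ T)) ∧ ¬x1
  →4  (((¬x0 ∧ ¬x1) ∧ ¬¬x2) ∧ ¬((x1 ∨ x1) ∨ T)) ∧ ¬x1
  →5  (((¬x0 ∧ ¬x1) ∧ x2) ∧ ¬((x1 ∨ x1) ∨ T)) ∧ ¬x1
  →6  (((¬x0 ∧ ¬x1) ∧ x2) ∧ (¬(x1 ∨ x1) ∧ ¬T)) ∧ ¬x1
  →7  (((¬x0 ∧ ¬x1) ∧ x2) ∧ ((¬x1 ∧ ¬x1) ∧ ¬T)) ∧ ¬x1
  →8  (((¬x0 ∧ ¬x1) ∧ x2) ∧ (¬x1 ∧ ¬T)) ∧ ¬x1
  →9  (((¬x0 ∧ ¬x1) ∧ x2) ∧ (¬x1 ∧ F)) ∧ ¬x1
  →10  (((¬x0 ∧ ¬x1) ∧ x2) ∧ F) ∧ ¬x1
  →11  F ∧ ¬x1
  →12  F

Answer: normal form = F  (in 12 steps)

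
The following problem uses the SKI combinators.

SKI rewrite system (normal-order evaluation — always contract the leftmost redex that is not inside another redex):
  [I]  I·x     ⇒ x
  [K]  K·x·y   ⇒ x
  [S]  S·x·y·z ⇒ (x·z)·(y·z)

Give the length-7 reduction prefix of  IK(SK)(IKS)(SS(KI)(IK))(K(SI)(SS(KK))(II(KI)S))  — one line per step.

Answer: after 7 steps: SI(KIS)

Derivation:
  start: IK(SK)(IKS)(SS(KI)(IK))(K(SI)(SS(KK))(II(KI)S))
  [1] K(SK)(IKS)(SS(KI)(IK))(K(SI)(SS(KK))(II(KI)S))
  [2] SK(SS(KI)(IK))(K(SI)(SS(KK))(II(KI)S))
  [3] K(K(SI)(SS(KK))(II(KI)S))(SS(KI)(IK)(K(SI)(SS(KK))(II(KI)S)))
  [4] K(SI)(SS(KK))(II(KI)S)
  [5] SI(II(KI)S)
  [6] SI(I(KI)S)
  [7] SI(KIS)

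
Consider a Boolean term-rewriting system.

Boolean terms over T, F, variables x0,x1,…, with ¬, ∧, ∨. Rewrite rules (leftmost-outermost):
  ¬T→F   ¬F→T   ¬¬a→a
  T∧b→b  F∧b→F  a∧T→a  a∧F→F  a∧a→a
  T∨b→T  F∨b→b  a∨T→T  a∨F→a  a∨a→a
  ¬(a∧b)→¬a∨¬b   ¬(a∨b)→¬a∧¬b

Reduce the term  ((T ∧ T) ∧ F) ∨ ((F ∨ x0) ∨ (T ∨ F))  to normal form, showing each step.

  start: ((T ∧ T) ∧ F) ∨ ((F ∨ x0) ∨ (T ∨ F))
  step 1: F ∨ ((F ∨ x0) ∨ (T ∨ F))
  step 2: (F ∨ x0) ∨ (T ∨ F)
  step 3: x0 ∨ (T ∨ F)
  step 4: x0 ∨ T
  step 5: T

Answer: normal form = T  (in 5 steps)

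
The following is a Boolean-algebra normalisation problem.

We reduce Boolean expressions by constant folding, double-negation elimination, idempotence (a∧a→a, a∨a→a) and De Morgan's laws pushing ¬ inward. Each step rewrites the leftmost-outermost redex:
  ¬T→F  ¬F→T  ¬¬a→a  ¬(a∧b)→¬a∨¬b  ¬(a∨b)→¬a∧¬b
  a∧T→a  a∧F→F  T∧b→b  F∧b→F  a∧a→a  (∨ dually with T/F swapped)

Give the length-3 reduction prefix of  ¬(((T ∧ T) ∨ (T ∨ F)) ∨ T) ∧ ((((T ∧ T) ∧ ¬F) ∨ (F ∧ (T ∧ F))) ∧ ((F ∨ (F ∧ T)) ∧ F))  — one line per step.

  start: ¬(((T ∧ T) ∨ (T ∨ F)) ∨ T) ∧ ((((T ∧ T) ∧ ¬F) ∨ (F ∧ (T ∧ F))) ∧ ((F ∨ (F ∧ T)) ∧ F))
  →1  (¬((T ∧ T) ∨ (T ∨ F)) ∧ ¬T) ∧ ((((T ∧ T) ∧ ¬F) ∨ (F ∧ (T ∧ F))) ∧ ((F ∨ (F ∧ T)) ∧ F))
  →2  ((¬(T ∧ T) ∧ ¬(T ∨ F)) ∧ ¬T) ∧ ((((T ∧ T) ∧ ¬F) ∨ (F ∧ (T ∧ F))) ∧ ((F ∨ (F ∧ T)) ∧ F))
  →3  (((¬T ∨ ¬T) ∧ ¬(T ∨ F)) ∧ ¬T) ∧ ((((T ∧ T) ∧ ¬F) ∨ (F ∧ (T ∧ F))) ∧ ((F ∨ (F ∧ T)) ∧ F))

Answer: after 3 steps: (((¬T ∨ ¬T) ∧ ¬(T ∨ F)) ∧ ¬T) ∧ ((((T ∧ T) ∧ ¬F) ∨ (F ∧ (T ∧ F))) ∧ ((F ∨ (F ∧ T)) ∧ F))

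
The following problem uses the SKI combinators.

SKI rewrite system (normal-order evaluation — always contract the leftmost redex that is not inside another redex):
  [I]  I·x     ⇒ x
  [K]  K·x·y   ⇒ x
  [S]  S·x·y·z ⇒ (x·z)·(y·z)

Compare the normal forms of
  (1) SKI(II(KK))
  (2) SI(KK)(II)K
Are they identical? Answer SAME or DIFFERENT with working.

Term A:
  start: SKI(II(KK))
  [1] K(II(KK))(I(II(KK)))
  [2] II(KK)
  [3] I(KK)
  [4] KK

Term B:
  start: SI(KK)(II)K
  [1] I(II)(KK(II))K
  [2] II(KK(II))K
  [3] I(KK(II))K
  [4] KK(II)K
  [5] KK

Answer: SAME — A ⇓ KK, B ⇓ KK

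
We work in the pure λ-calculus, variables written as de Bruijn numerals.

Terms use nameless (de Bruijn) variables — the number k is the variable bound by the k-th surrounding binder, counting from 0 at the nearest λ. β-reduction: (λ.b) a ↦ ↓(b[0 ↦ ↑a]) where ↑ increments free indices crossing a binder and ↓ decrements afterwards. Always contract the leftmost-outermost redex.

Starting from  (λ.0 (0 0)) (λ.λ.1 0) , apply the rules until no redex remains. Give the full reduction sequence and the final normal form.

  start: (λ.0 (0 0)) (λ.λ.1 0)
  step 1: (λ.λ.1 0) ((λ.λ.1 0) (λ.λ.1 0))
  step 2: λ.(λ.λ.1 0) (λ.λ.1 0) 0
  step 3: λ.(λ.(λ.λ.1 0) 0) 0
  step 4: λ.(λ.λ.1 0) 0
  step 5: λ.λ.1 0

Answer: normal form = λ.λ.1 0  (in 5 steps)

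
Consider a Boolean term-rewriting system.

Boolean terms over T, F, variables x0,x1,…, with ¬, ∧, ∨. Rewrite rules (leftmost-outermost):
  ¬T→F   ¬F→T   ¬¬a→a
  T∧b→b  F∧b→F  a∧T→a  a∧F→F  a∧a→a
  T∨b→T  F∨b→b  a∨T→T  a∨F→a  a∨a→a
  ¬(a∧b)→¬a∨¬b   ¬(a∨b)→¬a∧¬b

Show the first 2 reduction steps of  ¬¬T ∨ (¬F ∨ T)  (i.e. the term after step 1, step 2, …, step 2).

  start: ¬¬T ∨ (¬F ∨ T)
  step 1: T ∨ (¬F ∨ T)
  step 2: T

Answer: after 2 steps: T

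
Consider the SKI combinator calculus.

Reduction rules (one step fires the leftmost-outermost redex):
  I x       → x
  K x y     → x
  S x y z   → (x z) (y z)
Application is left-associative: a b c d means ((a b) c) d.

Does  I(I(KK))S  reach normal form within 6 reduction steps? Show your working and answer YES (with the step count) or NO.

Answer: YES — reaches normal form K in 3 ≤ 6 steps

Working:
  start: I(I(KK))S
  step 1: I(KK)S
  step 2: KKS
  step 3: K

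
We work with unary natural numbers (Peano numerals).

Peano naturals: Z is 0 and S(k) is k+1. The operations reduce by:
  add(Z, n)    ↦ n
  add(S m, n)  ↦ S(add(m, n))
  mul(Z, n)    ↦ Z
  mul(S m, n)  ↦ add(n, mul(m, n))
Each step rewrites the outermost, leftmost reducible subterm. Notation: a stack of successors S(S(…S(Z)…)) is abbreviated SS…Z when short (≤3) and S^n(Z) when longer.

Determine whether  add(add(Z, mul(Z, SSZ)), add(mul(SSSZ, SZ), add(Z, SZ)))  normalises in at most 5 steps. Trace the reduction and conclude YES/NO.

  start: add(add(Z, mul(Z, SSZ)), add(mul(SSSZ, SZ), add(Z, SZ)))
  step 1: add(mul(Z, SSZ), add(mul(SSSZ, SZ), add(Z, SZ)))
  step 2: add(Z, add(mul(SSSZ, SZ), add(Z, SZ)))
  step 3: add(mul(SSSZ, SZ), add(Z, SZ))
  step 4: add(add(SZ, mul(SSZ, SZ)), add(Z, SZ))
  step 5: add(S(add(Z, mul(SSZ, SZ))), add(Z, SZ))

Answer: NO — after 5 steps the term is add(S(add(Z, mul(SSZ, SZ))), add(Z, SZ)), not yet normal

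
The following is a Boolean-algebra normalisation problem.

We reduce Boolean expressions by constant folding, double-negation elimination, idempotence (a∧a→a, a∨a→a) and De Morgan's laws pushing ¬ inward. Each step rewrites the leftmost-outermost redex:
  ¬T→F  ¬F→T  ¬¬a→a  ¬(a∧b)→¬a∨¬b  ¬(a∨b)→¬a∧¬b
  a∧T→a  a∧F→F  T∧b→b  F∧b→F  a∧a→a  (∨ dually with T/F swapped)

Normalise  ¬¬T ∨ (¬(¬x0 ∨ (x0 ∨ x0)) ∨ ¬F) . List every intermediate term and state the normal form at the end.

Answer: normal form = T  (in 2 steps)

Reduction:
  start: ¬¬T ∨ (¬(¬x0 ∨ (x0 ∨ x0)) ∨ ¬F)
  [1] T ∨ (¬(¬x0 ∨ (x0 ∨ x0)) ∨ ¬F)
  [2] T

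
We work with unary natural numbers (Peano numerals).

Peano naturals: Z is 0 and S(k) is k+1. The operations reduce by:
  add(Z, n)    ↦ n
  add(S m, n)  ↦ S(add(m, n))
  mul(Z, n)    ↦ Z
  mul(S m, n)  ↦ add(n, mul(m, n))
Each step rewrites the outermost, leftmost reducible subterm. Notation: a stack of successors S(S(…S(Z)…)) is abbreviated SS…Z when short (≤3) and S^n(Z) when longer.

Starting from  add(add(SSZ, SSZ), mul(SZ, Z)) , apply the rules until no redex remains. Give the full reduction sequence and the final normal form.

Answer: normal form = S^4(Z)  (in 11 steps)

Derivation:
  start: add(add(SSZ, SSZ), mul(SZ, Z))
  →1  add(S(add(SZ, SSZ)), mul(SZ, Z))
  →2  S(add(add(SZ, SSZ), mul(SZ, Z)))
  →3  S(add(S(add(Z, SSZ)), mul(SZ, Z)))
  →4  S(S(add(add(Z, SSZ), mul(SZ, Z))))
  →5  S(S(add(SSZ, mul(SZ, Z))))
  →6  S(S(S(add(SZ, mul(SZ, Z)))))
  →7  S(S(S(S(add(Z, mul(SZ, Z))))))
  →8  S(S(S(S(mul(SZ, Z)))))
  →9  S(S(S(S(add(Z, mul(Z, Z))))))
  →10  S(S(S(S(mul(Z, Z)))))
  →11  S^4(Z)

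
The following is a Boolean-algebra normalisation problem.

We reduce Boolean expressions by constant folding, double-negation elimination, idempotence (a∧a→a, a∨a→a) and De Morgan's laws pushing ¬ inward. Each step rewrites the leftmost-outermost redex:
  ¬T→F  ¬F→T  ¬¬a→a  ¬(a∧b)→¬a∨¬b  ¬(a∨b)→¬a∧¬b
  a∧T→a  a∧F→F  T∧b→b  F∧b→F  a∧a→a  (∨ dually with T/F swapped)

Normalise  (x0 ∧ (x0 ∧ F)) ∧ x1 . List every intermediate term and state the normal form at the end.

  start: (x0 ∧ (x0 ∧ F)) ∧ x1
  step 1: (x0 ∧ F) ∧ x1
  step 2: F ∧ x1
  step 3: F

Answer: normal form = F  (in 3 steps)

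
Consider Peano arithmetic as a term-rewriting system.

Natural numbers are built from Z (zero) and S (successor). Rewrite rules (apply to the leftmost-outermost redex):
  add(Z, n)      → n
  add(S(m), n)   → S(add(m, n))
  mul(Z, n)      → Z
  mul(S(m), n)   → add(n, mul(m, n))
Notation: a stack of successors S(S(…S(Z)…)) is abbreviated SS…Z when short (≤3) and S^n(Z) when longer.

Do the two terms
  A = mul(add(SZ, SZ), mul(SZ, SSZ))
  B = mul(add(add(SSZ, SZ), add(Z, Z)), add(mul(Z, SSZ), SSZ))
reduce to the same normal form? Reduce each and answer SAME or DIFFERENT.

Answer: DIFFERENT — A ⇓ S^4(Z), B ⇓ S^6(Z)

Derivation:
Term A:
  start: mul(add(SZ, SZ), mul(SZ, SSZ))
  step 1: mul(S(add(Z, SZ)), mul(SZ, SSZ))
  step 2: add(mul(SZ, SSZ), mul(add(Z, SZ), mul(SZ, SSZ)))
  step 3: add(add(SSZ, mul(Z, SSZ)), mul(add(Z, SZ), mul(SZ, SSZ)))
  step 4: add(S(add(SZ, mul(Z, SSZ))), mul(add(Z, SZ), mul(SZ, SSZ)))
  step 5: S(add(add(SZ, mul(Z, SSZ)), mul(add(Z, SZ), mul(SZ, SSZ))))
  step 6: S(add(S(add(Z, mul(Z, SSZ))), mul(add(Z, SZ), mul(SZ, SSZ))))
  step 7: S(S(add(add(Z, mul(Z, SSZ)), mul(add(Z, SZ), mul(SZ, SSZ)))))
  step 8: S(S(add(mul(Z, SSZ), mul(add(Z, SZ), mul(SZ, SSZ)))))
  step 9: S(S(add(Z, mul(add(Z, SZ), mul(SZ, SSZ)))))
  step 10: S(S(mul(add(Z, SZ), mul(SZ, SSZ))))
  step 11: S(S(mul(SZ, mul(SZ, SSZ))))
  step 12: S(S(add(mul(SZ, SSZ), mul(Z, mul(SZ, SSZ)))))
  step 13: S(S(add(add(SSZ, mul(Z, SSZ)), mul(Z, mul(SZ, SSZ)))))
  step 14: S(S(add(S(add(SZ, mul(Z, SSZ))), mul(Z, mul(SZ, SSZ)))))
  step 15: S(S(S(add(add(SZ, mul(Z, SSZ)), mul(Z, mul(SZ, SSZ))))))
  step 16: S(S(S(add(S(add(Z, mul(Z, SSZ))), mul(Z, mul(SZ, SSZ))))))
  step 17: S(S(S(S(add(add(Z, mul(Z, SSZ)), mul(Z, mul(SZ, SSZ)))))))
  step 18: S(S(S(S(add(mul(Z, SSZ), mul(Z, mul(SZ, SSZ)))))))
  step 19: S(S(S(S(add(Z, mul(Z, mul(SZ, SSZ)))))))
  step 20: S(S(S(S(mul(Z, mul(SZ, SSZ))))))
  step 21: S^4(Z)

Term B:
  start: mul(add(add(SSZ, SZ), add(Z, Z)), add(mul(Z, SSZ), SSZ))
  step 1: mul(add(S(add(SZ, SZ)), add(Z, Z)), add(mul(Z, SSZ), SSZ))
  step 2: mul(S(add(add(SZ, SZ), add(Z, Z))), add(mul(Z, SSZ), SSZ))
  step 3: add(add(mul(Z, SSZ), SSZ), mul(add(add(SZ, SZ), add(Z, Z)), add(mul(Z, SSZ), SSZ)))
  step 4: add(add(Z, SSZ), mul(add(add(SZ, SZ), add(Z, Z)), add(mul(Z, SSZ), SSZ)))
  step 5: add(SSZ, mul(add(add(SZ, SZ), add(Z, Z)), add(mul(Z, SSZ), SSZ)))
  step 6: S(add(SZ, mul(add(add(SZ, SZ), add(Z, Z)), add(mul(Z, SSZ), SSZ))))
  step 7: S(S(add(Z, mul(add(add(SZ, SZ), add(Z, Z)), add(mul(Z, SSZ), SSZ)))))
  step 8: S(S(mul(add(add(SZ, SZ), add(Z, Z)), add(mul(Z, SSZ), SSZ))))
  step 9: S(S(mul(add(S(add(Z, SZ)), add(Z, Z)), add(mul(Z, SSZ), SSZ))))
  step 10: S(S(mul(S(add(add(Z, SZ), add(Z, Z))), add(mul(Z, SSZ), SSZ))))
  step 11: S(S(add(add(mul(Z, SSZ), SSZ), mul(add(add(Z, SZ), add(Z, Z)), add(mul(Z, SSZ), SSZ)))))
  step 12: S(S(add(add(Z, SSZ), mul(add(add(Z, SZ), add(Z, Z)), add(mul(Z, SSZ), SSZ)))))
  step 13: S(S(add(SSZ, mul(add(add(Z, SZ), add(Z, Z)), add(mul(Z, SSZ), SSZ)))))
  step 14: S(S(S(add(SZ, mul(add(add(Z, SZ), add(Z, Z)), add(mul(Z, SSZ), SSZ))))))
  step 15: S(S(S(S(add(Z, mul(add(add(Z, SZ), add(Z, Z)), add(mul(Z, SSZ), SSZ)))))))
  step 16: S(S(S(S(mul(add(add(Z, SZ), add(Z, Z)), add(mul(Z, SSZ), SSZ))))))
  step 17: S(S(S(S(mul(add(SZ, add(Z, Z)), add(mul(Z, SSZ), SSZ))))))
  step 18: S(S(S(S(mul(S(add(Z, add(Z, Z))), add(mul(Z, SSZ), SSZ))))))
  step 19: S(S(S(S(add(add(mul(Z, SSZ), SSZ), mul(add(Z, add(Z, Z)), add(mul(Z, SSZ), SSZ)))))))
  step 20: S(S(S(S(add(add(Z, SSZ), mul(add(Z, add(Z, Z)), add(mul(Z, SSZ), SSZ)))))))
  step 21: S(S(S(S(add(SSZ, mul(add(Z, add(Z, Z)), add(mul(Z, SSZ), SSZ)))))))
  step 22: S(S(S(S(S(add(SZ, mul(add(Z, add(Z, Z)), add(mul(Z, SSZ), SSZ))))))))
  step 23: S(S(S(S(S(S(add(Z, mul(add(Z, add(Z, Z)), add(mul(Z, SSZ), SSZ)))))))))
  step 24: S(S(S(S(S(S(mul(add(Z, add(Z, Z)), add(mul(Z, SSZ), SSZ))))))))
  step 25: S(S(S(S(S(S(mul(add(Z, Z), add(mul(Z, SSZ), SSZ))))))))
  step 26: S(S(S(S(S(S(mul(Z, add(mul(Z, SSZ), SSZ))))))))
  step 27: S^6(Z)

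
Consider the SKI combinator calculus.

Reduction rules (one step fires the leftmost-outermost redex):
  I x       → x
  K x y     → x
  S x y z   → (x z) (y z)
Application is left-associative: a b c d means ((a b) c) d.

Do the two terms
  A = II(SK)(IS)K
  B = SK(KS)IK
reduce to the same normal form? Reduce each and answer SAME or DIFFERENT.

Term A:
  start: II(SK)(IS)K
  →1  I(SK)(IS)K
  →2  SK(IS)K
  →3  KK(ISK)
  →4  K

Term B:
  start: SK(KS)IK
  →1  KI(KSI)K
  →2  IK
  →3  K

Answer: SAME — A ⇓ K, B ⇓ K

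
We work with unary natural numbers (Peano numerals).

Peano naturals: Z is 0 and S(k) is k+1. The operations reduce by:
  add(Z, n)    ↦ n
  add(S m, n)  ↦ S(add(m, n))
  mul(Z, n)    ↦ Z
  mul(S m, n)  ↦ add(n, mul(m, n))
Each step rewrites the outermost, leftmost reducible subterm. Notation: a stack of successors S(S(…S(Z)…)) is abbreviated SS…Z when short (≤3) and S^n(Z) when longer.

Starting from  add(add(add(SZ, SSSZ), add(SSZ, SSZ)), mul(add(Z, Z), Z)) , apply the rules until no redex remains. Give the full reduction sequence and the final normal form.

  start: add(add(add(SZ, SSSZ), add(SSZ, SSZ)), mul(add(Z, Z), Z))
  →1  add(add(S(add(Z, SSSZ)), add(SSZ, SSZ)), mul(add(Z, Z), Z))
  →2  add(S(add(add(Z, SSSZ), add(SSZ, SSZ))), mul(add(Z, Z), Z))
  →3  S(add(add(add(Z, SSSZ), add(SSZ, SSZ)), mul(add(Z, Z), Z)))
  →4  S(add(add(SSSZ, add(SSZ, SSZ)), mul(add(Z, Z), Z)))
  →5  S(add(S(add(SSZ, add(SSZ, SSZ))), mul(add(Z, Z), Z)))
  →6  S(S(add(add(SSZ, add(SSZ, SSZ)), mul(add(Z, Z), Z))))
  →7  S(S(add(S(add(SZ, add(SSZ, SSZ))), mul(add(Z, Z), Z))))
  →8  S(S(S(add(add(SZ, add(SSZ, SSZ)), mul(add(Z, Z), Z)))))
  →9  S(S(S(add(S(add(Z, add(SSZ, SSZ))), mul(add(Z, Z), Z)))))
  →10  S(S(S(S(add(add(Z, add(SSZ, SSZ)), mul(add(Z, Z), Z))))))
  →11  S(S(S(S(add(add(SSZ, SSZ), mul(add(Z, Z), Z))))))
  →12  S(S(S(S(add(S(add(SZ, SSZ)), mul(add(Z, Z), Z))))))
  →13  S(S(S(S(S(add(add(SZ, SSZ), mul(add(Z, Z), Z)))))))
  →14  S(S(S(S(S(add(S(add(Z, SSZ)), mul(add(Z, Z), Z)))))))
  →15  S(S(S(S(S(S(add(add(Z, SSZ), mul(add(Z, Z), Z))))))))
  →16  S(S(S(S(S(S(add(SSZ, mul(add(Z, Z), Z))))))))
  →17  S(S(S(S(S(S(S(add(SZ, mul(add(Z, Z), Z)))))))))
  →18  S(S(S(S(S(S(S(S(add(Z, mul(add(Z, Z), Z))))))))))
  →19  S(S(S(S(S(S(S(S(mul(add(Z, Z), Z)))))))))
  →20  S(S(S(S(S(S(S(S(mul(Z, Z)))))))))
  →21  S^8(Z)

Answer: normal form = S^8(Z)  (in 21 steps)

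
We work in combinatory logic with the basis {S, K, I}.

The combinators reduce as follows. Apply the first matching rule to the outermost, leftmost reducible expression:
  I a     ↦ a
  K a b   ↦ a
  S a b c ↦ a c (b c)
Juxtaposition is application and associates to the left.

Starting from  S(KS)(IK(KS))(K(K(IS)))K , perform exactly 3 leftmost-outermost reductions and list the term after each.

Answer: after 3 steps: S(K(KS)(K(K(IS))))K

Working:
  start: S(KS)(IK(KS))(K(K(IS)))K
  step 1: KS(K(K(IS)))(IK(KS)(K(K(IS))))K
  step 2: S(IK(KS)(K(K(IS))))K
  step 3: S(K(KS)(K(K(IS))))K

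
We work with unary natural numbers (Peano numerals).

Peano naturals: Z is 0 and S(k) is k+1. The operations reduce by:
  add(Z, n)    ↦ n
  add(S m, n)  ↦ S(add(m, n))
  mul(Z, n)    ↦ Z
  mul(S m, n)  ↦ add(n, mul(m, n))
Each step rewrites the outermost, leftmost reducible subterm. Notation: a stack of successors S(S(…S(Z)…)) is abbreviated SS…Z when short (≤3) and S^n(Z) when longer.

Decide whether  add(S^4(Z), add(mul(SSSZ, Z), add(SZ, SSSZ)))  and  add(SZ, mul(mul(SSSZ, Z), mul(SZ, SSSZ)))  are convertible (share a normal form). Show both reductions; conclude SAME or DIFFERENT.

Term A:
  start: add(S^4(Z), add(mul(SSSZ, Z), add(SZ, SSSZ)))
  step 1: S(add(SSSZ, add(mul(SSSZ, Z), add(SZ, SSSZ))))
  step 2: S(S(add(SSZ, add(mul(SSSZ, Z), add(SZ, SSSZ)))))
  step 3: S(S(S(add(SZ, add(mul(SSSZ, Z), add(SZ, SSSZ))))))
  step 4: S(S(S(S(add(Z, add(mul(SSSZ, Z), add(SZ, SSSZ)))))))
  step 5: S(S(S(S(add(mul(SSSZ, Z), add(SZ, SSSZ))))))
  step 6: S(S(S(S(add(add(Z, mul(SSZ, Z)), add(SZ, SSSZ))))))
  step 7: S(S(S(S(add(mul(SSZ, Z), add(SZ, SSSZ))))))
  step 8: S(S(S(S(add(add(Z, mul(SZ, Z)), add(SZ, SSSZ))))))
  step 9: S(S(S(S(add(mul(SZ, Z), add(SZ, SSSZ))))))
  step 10: S(S(S(S(add(add(Z, mul(Z, Z)), add(SZ, SSSZ))))))
  step 11: S(S(S(S(add(mul(Z, Z), add(SZ, SSSZ))))))
  step 12: S(S(S(S(add(Z, add(SZ, SSSZ))))))
  step 13: S(S(S(S(add(SZ, SSSZ)))))
  step 14: S(S(S(S(S(add(Z, SSSZ))))))
  step 15: S^8(Z)

Term B:
  start: add(SZ, mul(mul(SSSZ, Z), mul(SZ, SSSZ)))
  step 1: S(add(Z, mul(mul(SSSZ, Z), mul(SZ, SSSZ))))
  step 2: S(mul(mul(SSSZ, Z), mul(SZ, SSSZ)))
  step 3: S(mul(add(Z, mul(SSZ, Z)), mul(SZ, SSSZ)))
  step 4: S(mul(mul(SSZ, Z), mul(SZ, SSSZ)))
  step 5: S(mul(add(Z, mul(SZ, Z)), mul(SZ, SSSZ)))
  step 6: S(mul(mul(SZ, Z), mul(SZ, SSSZ)))
  step 7: S(mul(add(Z, mul(Z, Z)), mul(SZ, SSSZ)))
  step 8: S(mul(mul(Z, Z), mul(SZ, SSSZ)))
  step 9: S(mul(Z, mul(SZ, SSSZ)))
  step 10: SZ

Answer: DIFFERENT — A ⇓ S^8(Z), B ⇓ SZ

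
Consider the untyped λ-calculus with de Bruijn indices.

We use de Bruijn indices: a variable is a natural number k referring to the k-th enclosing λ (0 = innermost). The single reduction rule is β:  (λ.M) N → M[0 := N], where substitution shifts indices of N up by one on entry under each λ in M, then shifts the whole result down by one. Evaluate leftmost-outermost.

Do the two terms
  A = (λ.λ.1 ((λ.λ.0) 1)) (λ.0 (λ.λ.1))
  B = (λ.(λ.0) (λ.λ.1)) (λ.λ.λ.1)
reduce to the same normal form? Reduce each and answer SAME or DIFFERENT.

Term A:
  start: (λ.λ.1 ((λ.λ.0) 1)) (λ.0 (λ.λ.1))
  [1] λ.(λ.0 (λ.λ.1)) ((λ.λ.0) (λ.0 (λ.λ.1)))
  [2] λ.(λ.λ.0) (λ.0 (λ.λ.1)) (λ.λ.1)
  [3] λ.(λ.0) (λ.λ.1)
  [4] λ.λ.λ.1

Term B:
  start: (λ.(λ.0) (λ.λ.1)) (λ.λ.λ.1)
  [1] (λ.0) (λ.λ.1)
  [2] λ.λ.1

Answer: DIFFERENT — A ⇓ λ.λ.λ.1, B ⇓ λ.λ.1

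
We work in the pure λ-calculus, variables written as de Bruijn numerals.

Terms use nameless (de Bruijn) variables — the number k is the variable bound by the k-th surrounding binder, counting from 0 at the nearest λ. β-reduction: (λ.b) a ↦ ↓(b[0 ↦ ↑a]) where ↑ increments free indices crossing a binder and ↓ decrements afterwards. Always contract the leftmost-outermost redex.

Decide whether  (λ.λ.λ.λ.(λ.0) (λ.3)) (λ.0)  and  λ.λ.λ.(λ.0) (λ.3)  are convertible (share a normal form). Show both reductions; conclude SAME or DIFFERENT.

Answer: SAME — A ⇓ λ.λ.λ.λ.3, B ⇓ λ.λ.λ.λ.3

Working:
Term A:
  start: (λ.λ.λ.λ.(λ.0) (λ.3)) (λ.0)
  [1] λ.λ.λ.(λ.0) (λ.3)
  [2] λ.λ.λ.λ.3

Term B:
  start: λ.λ.λ.(λ.0) (λ.3)
  [1] λ.λ.λ.λ.3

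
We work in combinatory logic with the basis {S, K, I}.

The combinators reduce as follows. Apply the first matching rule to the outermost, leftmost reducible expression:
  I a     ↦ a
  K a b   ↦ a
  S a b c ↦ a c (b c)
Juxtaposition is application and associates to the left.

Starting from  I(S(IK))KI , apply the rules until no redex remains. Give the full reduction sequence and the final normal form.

Answer: normal form = I  (in 4 steps)

Working:
  start: I(S(IK))KI
  [1] S(IK)KI
  [2] IKI(KI)
  [3] KI(KI)
  [4] I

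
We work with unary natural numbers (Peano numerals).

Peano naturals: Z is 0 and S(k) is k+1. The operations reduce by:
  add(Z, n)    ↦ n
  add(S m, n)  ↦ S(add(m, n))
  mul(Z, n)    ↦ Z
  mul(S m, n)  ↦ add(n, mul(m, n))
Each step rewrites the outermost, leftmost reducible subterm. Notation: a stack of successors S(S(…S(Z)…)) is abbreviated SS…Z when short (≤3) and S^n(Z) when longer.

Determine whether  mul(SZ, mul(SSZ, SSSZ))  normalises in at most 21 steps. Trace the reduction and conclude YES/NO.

Answer: YES — reaches normal form S^6(Z) in 20 ≤ 21 steps

Reduction:
  start: mul(SZ, mul(SSZ, SSSZ))
  →1  add(mul(SSZ, SSSZ), mul(Z, mul(SSZ, SSSZ)))
  →2  add(add(SSSZ, mul(SZ, SSSZ)), mul(Z, mul(SSZ, SSSZ)))
  →3  add(S(add(SSZ, mul(SZ, SSSZ))), mul(Z, mul(SSZ, SSSZ)))
  →4  S(add(add(SSZ, mul(SZ, SSSZ)), mul(Z, mul(SSZ, SSSZ))))
  →5  S(add(S(add(SZ, mul(SZ, SSSZ))), mul(Z, mul(SSZ, SSSZ))))
  →6  S(S(add(add(SZ, mul(SZ, SSSZ)), mul(Z, mul(SSZ, SSSZ)))))
  →7  S(S(add(S(add(Z, mul(SZ, SSSZ))), mul(Z, mul(SSZ, SSSZ)))))
  →8  S(S(S(add(add(Z, mul(SZ, SSSZ)), mul(Z, mul(SSZ, SSSZ))))))
  →9  S(S(S(add(mul(SZ, SSSZ), mul(Z, mul(SSZ, SSSZ))))))
  →10  S(S(S(add(add(SSSZ, mul(Z, SSSZ)), mul(Z, mul(SSZ, SSSZ))))))
  →11  S(S(S(add(S(add(SSZ, mul(Z, SSSZ))), mul(Z, mul(SSZ, SSSZ))))))
  →12  S(S(S(S(add(add(SSZ, mul(Z, SSSZ)), mul(Z, mul(SSZ, SSSZ)))))))
  →13  S(S(S(S(add(S(add(SZ, mul(Z, SSSZ))), mul(Z, mul(SSZ, SSSZ)))))))
  →14  S(S(S(S(S(add(add(SZ, mul(Z, SSSZ)), mul(Z, mul(SSZ, SSSZ))))))))
  →15  S(S(S(S(S(add(S(add(Z, mul(Z, SSSZ))), mul(Z, mul(SSZ, SSSZ))))))))
  →16  S(S(S(S(S(S(add(add(Z, mul(Z, SSSZ)), mul(Z, mul(SSZ, SSSZ)))))))))
  →17  S(S(S(S(S(S(add(mul(Z, SSSZ), mul(Z, mul(SSZ, SSSZ)))))))))
  →18  S(S(S(S(S(S(add(Z, mul(Z, mul(SSZ, SSSZ)))))))))
  →19  S(S(S(S(S(S(mul(Z, mul(SSZ, SSSZ))))))))
  →20  S^6(Z)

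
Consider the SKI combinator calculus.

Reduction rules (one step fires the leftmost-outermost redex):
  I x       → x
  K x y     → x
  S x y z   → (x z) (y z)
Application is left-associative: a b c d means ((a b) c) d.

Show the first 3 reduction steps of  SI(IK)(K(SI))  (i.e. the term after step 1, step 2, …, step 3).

  start: SI(IK)(K(SI))
  →1  I(K(SI))(IK(K(SI)))
  →2  K(SI)(IK(K(SI)))
  →3  SI

Answer: after 3 steps: SI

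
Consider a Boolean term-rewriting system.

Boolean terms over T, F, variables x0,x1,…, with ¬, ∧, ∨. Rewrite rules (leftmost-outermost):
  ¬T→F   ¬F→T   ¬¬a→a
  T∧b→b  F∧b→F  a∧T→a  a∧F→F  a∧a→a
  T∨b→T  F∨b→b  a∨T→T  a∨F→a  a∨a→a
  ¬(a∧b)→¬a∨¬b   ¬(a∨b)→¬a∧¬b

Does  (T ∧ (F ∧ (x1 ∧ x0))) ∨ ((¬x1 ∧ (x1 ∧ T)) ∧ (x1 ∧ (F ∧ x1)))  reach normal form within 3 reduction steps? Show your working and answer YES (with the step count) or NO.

  start: (T ∧ (F ∧ (x1 ∧ x0))) ∨ ((¬x1 ∧ (x1 ∧ T)) ∧ (x1 ∧ (F ∧ x1)))
  [1] (F ∧ (x1 ∧ x0)) ∨ ((¬x1 ∧ (x1 ∧ T)) ∧ (x1 ∧ (F ∧ x1)))
  [2] F ∨ ((¬x1 ∧ (x1 ∧ T)) ∧ (x1 ∧ (F ∧ x1)))
  [3] (¬x1 ∧ (x1 ∧ T)) ∧ (x1 ∧ (F ∧ x1))

Answer: NO — after 3 steps the term is (¬x1 ∧ (x1 ∧ T)) ∧ (x1 ∧ (F ∧ x1)), not yet normal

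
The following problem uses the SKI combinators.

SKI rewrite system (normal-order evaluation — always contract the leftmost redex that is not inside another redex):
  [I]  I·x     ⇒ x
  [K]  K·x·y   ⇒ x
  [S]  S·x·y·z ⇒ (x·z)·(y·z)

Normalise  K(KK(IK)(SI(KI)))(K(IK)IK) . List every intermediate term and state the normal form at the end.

  start: K(KK(IK)(SI(KI)))(K(IK)IK)
  →1  KK(IK)(SI(KI))
  →2  K(SI(KI))

Answer: normal form = K(SI(KI))  (in 2 steps)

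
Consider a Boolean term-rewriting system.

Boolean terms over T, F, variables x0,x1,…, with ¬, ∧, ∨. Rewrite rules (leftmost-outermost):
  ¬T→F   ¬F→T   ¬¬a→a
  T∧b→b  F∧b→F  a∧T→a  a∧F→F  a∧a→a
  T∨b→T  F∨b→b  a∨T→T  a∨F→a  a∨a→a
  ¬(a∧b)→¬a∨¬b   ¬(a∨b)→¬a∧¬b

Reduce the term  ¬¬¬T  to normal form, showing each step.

Answer: normal form = F  (in 2 steps)

Working:
  start: ¬¬¬T
  step 1: ¬T
  step 2: F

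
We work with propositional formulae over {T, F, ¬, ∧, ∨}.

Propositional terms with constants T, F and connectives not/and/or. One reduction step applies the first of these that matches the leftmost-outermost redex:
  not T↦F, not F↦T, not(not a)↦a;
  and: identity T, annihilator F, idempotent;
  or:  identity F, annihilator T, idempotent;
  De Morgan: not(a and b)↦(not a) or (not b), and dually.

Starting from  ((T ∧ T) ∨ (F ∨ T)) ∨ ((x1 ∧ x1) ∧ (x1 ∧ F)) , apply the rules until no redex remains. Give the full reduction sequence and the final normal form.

Answer: normal form = T  (in 3 steps)

Working:
  start: ((T ∧ T) ∨ (F ∨ T)) ∨ ((x1 ∧ x1) ∧ (x1 ∧ F))
  [1] (T ∨ (F ∨ T)) ∨ ((x1 ∧ x1) ∧ (x1 ∧ F))
  [2] T ∨ ((x1 ∧ x1) ∧ (x1 ∧ F))
  [3] T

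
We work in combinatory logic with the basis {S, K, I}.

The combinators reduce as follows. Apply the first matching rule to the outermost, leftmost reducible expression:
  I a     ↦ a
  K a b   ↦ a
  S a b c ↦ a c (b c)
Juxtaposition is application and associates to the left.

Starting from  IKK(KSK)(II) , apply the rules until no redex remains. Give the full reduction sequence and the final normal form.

Answer: normal form = KI  (in 3 steps)

Derivation:
  start: IKK(KSK)(II)
  [1] KK(KSK)(II)
  [2] K(II)
  [3] KI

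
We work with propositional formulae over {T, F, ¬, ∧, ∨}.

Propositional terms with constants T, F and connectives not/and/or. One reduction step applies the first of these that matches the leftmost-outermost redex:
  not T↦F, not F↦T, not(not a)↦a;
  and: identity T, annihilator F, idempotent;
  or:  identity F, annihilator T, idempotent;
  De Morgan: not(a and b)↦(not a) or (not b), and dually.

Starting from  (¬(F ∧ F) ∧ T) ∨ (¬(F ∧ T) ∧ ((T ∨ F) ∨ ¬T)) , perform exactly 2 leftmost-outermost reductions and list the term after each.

  start: (¬(F ∧ F) ∧ T) ∨ (¬(F ∧ T) ∧ ((T ∨ F) ∨ ¬T))
  [1] ¬(F ∧ F) ∨ (¬(F ∧ T) ∧ ((T ∨ F) ∨ ¬T))
  [2] (¬F ∨ ¬F) ∨ (¬(F ∧ T) ∧ ((T ∨ F) ∨ ¬T))

Answer: after 2 steps: (¬F ∨ ¬F) ∨ (¬(F ∧ T) ∧ ((T ∨ F) ∨ ¬T))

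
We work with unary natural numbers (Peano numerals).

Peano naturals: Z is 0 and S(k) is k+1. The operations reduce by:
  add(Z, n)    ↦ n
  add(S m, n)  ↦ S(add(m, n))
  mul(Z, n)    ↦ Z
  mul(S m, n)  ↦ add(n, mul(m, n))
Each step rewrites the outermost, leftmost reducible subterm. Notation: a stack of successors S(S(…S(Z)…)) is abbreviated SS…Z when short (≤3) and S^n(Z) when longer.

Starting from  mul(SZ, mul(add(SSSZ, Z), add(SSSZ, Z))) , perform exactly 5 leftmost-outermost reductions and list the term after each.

Answer: after 5 steps: add(S(add(add(SSZ, Z), mul(add(SSZ, Z), add(SSSZ, Z)))), mul(Z, mul(add(SSSZ, Z), add(SSSZ, Z))))

Working:
  start: mul(SZ, mul(add(SSSZ, Z), add(SSSZ, Z)))
  [1] add(mul(add(SSSZ, Z), add(SSSZ, Z)), mul(Z, mul(add(SSSZ, Z), add(SSSZ, Z))))
  [2] add(mul(S(add(SSZ, Z)), add(SSSZ, Z)), mul(Z, mul(add(SSSZ, Z), add(SSSZ, Z))))
  [3] add(add(add(SSSZ, Z), mul(add(SSZ, Z), add(SSSZ, Z))), mul(Z, mul(add(SSSZ, Z), add(SSSZ, Z))))
  [4] add(add(S(add(SSZ, Z)), mul(add(SSZ, Z), add(SSSZ, Z))), mul(Z, mul(add(SSSZ, Z), add(SSSZ, Z))))
  [5] add(S(add(add(SSZ, Z), mul(add(SSZ, Z), add(SSSZ, Z)))), mul(Z, mul(add(SSSZ, Z), add(SSSZ, Z))))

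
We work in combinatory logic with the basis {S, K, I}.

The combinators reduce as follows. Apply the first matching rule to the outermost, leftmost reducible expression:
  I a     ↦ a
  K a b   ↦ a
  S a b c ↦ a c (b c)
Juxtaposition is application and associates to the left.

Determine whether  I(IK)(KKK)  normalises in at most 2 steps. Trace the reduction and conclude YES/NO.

Answer: NO — after 2 steps the term is K(KKK), not yet normal

Derivation:
  start: I(IK)(KKK)
  [1] IK(KKK)
  [2] K(KKK)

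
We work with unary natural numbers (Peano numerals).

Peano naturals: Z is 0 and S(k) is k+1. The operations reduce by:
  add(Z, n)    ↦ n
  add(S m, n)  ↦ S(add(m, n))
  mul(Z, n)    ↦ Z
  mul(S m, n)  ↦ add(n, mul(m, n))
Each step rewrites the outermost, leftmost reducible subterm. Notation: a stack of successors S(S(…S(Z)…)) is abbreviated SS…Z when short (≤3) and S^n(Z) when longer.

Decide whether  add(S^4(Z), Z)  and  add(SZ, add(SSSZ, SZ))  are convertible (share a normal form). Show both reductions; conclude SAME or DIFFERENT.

Term A:
  start: add(S^4(Z), Z)
  →1  S(add(SSSZ, Z))
  →2  S(S(add(SSZ, Z)))
  →3  S(S(S(add(SZ, Z))))
  →4  S(S(S(S(add(Z, Z)))))
  →5  S^4(Z)

Term B:
  start: add(SZ, add(SSSZ, SZ))
  →1  S(add(Z, add(SSSZ, SZ)))
  →2  S(add(SSSZ, SZ))
  →3  S(S(add(SSZ, SZ)))
  →4  S(S(S(add(SZ, SZ))))
  →5  S(S(S(S(add(Z, SZ)))))
  →6  S^5(Z)

Answer: DIFFERENT — A ⇓ S^4(Z), B ⇓ S^5(Z)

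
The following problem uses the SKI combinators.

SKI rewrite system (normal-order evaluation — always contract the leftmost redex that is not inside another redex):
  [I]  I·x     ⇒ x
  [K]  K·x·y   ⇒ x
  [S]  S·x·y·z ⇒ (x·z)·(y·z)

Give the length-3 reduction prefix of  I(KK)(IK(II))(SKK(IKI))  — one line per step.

  start: I(KK)(IK(II))(SKK(IKI))
  →1  KK(IK(II))(SKK(IKI))
  →2  K(SKK(IKI))
  →3  K(K(IKI)(K(IKI)))

Answer: after 3 steps: K(K(IKI)(K(IKI)))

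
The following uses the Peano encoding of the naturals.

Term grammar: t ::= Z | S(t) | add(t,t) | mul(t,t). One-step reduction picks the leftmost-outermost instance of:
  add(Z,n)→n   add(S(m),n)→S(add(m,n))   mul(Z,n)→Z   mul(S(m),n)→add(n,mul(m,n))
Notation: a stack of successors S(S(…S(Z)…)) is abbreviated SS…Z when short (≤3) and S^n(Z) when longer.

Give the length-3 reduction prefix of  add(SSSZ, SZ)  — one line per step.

  start: add(SSSZ, SZ)
  →1  S(add(SSZ, SZ))
  →2  S(S(add(SZ, SZ)))
  →3  S(S(S(add(Z, SZ))))

Answer: after 3 steps: S(S(S(add(Z, SZ))))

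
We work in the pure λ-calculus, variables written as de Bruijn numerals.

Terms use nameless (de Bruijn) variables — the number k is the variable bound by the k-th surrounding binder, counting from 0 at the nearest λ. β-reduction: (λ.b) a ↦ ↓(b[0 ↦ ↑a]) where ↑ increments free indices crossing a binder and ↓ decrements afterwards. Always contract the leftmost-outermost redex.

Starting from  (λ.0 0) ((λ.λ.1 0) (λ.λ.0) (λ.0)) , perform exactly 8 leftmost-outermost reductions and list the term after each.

  start: (λ.0 0) ((λ.λ.1 0) (λ.λ.0) (λ.0))
  [1] (λ.λ.1 0) (λ.λ.0) (λ.0) ((λ.λ.1 0) (λ.λ.0) (λ.0))
  [2] (λ.(λ.λ.0) 0) (λ.0) ((λ.λ.1 0) (λ.λ.0) (λ.0))
  [3] (λ.λ.0) (λ.0) ((λ.λ.1 0) (λ.λ.0) (λ.0))
  [4] (λ.0) ((λ.λ.1 0) (λ.λ.0) (λ.0))
  [5] (λ.λ.1 0) (λ.λ.0) (λ.0)
  [6] (λ.(λ.λ.0) 0) (λ.0)
  [7] (λ.λ.0) (λ.0)
  [8] λ.0

Answer: after 8 steps: λ.0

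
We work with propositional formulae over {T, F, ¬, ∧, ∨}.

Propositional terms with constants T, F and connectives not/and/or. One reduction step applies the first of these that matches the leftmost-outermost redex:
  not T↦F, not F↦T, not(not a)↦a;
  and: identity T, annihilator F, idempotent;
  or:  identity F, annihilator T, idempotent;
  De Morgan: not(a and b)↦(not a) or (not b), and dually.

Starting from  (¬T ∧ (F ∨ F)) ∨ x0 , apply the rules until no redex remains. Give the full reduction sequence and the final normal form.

Answer: normal form = x0  (in 3 steps)

Reduction:
  start: (¬T ∧ (F ∨ F)) ∨ x0
  [1] (F ∧ (F ∨ F)) ∨ x0
  [2] F ∨ x0
  [3] x0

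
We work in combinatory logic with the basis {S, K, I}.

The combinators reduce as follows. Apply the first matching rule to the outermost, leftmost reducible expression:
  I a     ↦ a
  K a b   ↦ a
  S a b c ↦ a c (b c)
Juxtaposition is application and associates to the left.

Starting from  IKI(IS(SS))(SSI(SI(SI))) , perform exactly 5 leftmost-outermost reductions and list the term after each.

Answer: after 5 steps: S(SI(SI))(SI(SI))

Derivation:
  start: IKI(IS(SS))(SSI(SI(SI)))
  →1  KI(IS(SS))(SSI(SI(SI)))
  →2  I(SSI(SI(SI)))
  →3  SSI(SI(SI))
  →4  S(SI(SI))(I(SI(SI)))
  →5  S(SI(SI))(SI(SI))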